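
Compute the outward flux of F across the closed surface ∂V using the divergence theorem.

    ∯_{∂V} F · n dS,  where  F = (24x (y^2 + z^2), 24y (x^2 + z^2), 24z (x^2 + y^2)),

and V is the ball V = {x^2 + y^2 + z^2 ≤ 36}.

By the divergence theorem,

    ∯_{∂V} F · n dS = ∭_V (∇ · F) dV.

Compute the divergence:
    ∇ · F = ∂F_x/∂x + ∂F_y/∂y + ∂F_z/∂z = 24y^2 + 24z^2 + 24x^2 + 24z^2 + 24x^2 + 24y^2 = 48x^2 + 48y^2 + 48z^2.

In spherical coordinates, x = ρ sin(φ) cos(θ), y = ρ sin(φ) sin(θ), z = ρ cos(φ), dV = ρ^2 sin(φ) dρ dφ dθ, with 0 ≤ ρ ≤ 6, 0 ≤ φ ≤ π, 0 ≤ θ ≤ 2π.

The integrand, after substitution and multiplying by the volume element, becomes (48ρ^2) · ρ^2 sin(φ), so

    ∭_V (∇·F) dV = ∫_0^{2π} ∫_0^{π} ∫_0^{6} (48ρ^2) · ρ^2 sin(φ) dρ dφ dθ.

Inner (ρ from 0 to 6): 373248sin(φ)/5.
Middle (φ from 0 to π): 746496/5.
Outer (θ from 0 to 2π): 1492992π/5.

Therefore ∯_{∂V} F · n dS = 1492992π/5.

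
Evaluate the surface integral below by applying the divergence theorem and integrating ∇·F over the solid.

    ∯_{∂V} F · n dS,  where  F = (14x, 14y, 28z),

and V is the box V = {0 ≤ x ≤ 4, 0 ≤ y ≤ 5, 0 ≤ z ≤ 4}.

By the divergence theorem,

    ∯_{∂V} F · n dS = ∭_V (∇ · F) dV.

Compute the divergence:
    ∇ · F = ∂F_x/∂x + ∂F_y/∂y + ∂F_z/∂z = 14 + 14 + 28 = 56.

V is a rectangular box, so dV = dx dy dz with 0 ≤ x ≤ 4, 0 ≤ y ≤ 5, 0 ≤ z ≤ 4.

Integrate (56) over V as an iterated integral:

    ∭_V (∇·F) dV = ∫_0^{4} ∫_0^{5} ∫_0^{4} (56) dz dy dx.

Inner (z from 0 to 4): 224.
Middle (y from 0 to 5): 1120.
Outer (x from 0 to 4): 4480.

Therefore ∯_{∂V} F · n dS = 4480.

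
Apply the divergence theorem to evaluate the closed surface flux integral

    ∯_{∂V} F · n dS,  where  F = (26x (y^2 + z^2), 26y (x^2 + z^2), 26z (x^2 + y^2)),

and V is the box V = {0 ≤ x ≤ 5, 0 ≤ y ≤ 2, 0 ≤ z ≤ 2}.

By the divergence theorem,

    ∯_{∂V} F · n dS = ∭_V (∇ · F) dV.

Compute the divergence:
    ∇ · F = ∂F_x/∂x + ∂F_y/∂y + ∂F_z/∂z = 26y^2 + 26z^2 + 26x^2 + 26z^2 + 26x^2 + 26y^2 = 52x^2 + 52y^2 + 52z^2.

V is a rectangular box, so dV = dx dy dz with 0 ≤ x ≤ 5, 0 ≤ y ≤ 2, 0 ≤ z ≤ 2.

Integrate (52x^2 + 52y^2 + 52z^2) over V as an iterated integral:

    ∭_V (∇·F) dV = ∫_0^{5} ∫_0^{2} ∫_0^{2} (52x^2 + 52y^2 + 52z^2) dz dy dx.

Inner (z from 0 to 2): 104x^2 + 104y^2 + 416/3.
Middle (y from 0 to 2): 208x^2 + 1664/3.
Outer (x from 0 to 5): 11440.

Therefore ∯_{∂V} F · n dS = 11440.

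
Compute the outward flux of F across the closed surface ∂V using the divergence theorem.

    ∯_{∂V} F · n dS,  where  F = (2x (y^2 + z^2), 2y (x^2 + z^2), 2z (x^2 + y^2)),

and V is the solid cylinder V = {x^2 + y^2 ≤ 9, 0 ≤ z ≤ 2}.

By the divergence theorem,

    ∯_{∂V} F · n dS = ∭_V (∇ · F) dV.

Compute the divergence:
    ∇ · F = ∂F_x/∂x + ∂F_y/∂y + ∂F_z/∂z = 2y^2 + 2z^2 + 2x^2 + 2z^2 + 2x^2 + 2y^2 = 4x^2 + 4y^2 + 4z^2.

In cylindrical coordinates, x = r cos(θ), y = r sin(θ), z = z, dV = r dr dθ dz, with 0 ≤ r ≤ 3, 0 ≤ θ ≤ 2π, 0 ≤ z ≤ 2.

The integrand, after substitution and multiplying by the volume element, becomes (4r^2 + 4z^2) · r, so

    ∭_V (∇·F) dV = ∫_0^{2π} ∫_0^{3} ∫_0^{2} (4r^2 + 4z^2) · r dz dr dθ.

Inner (z from 0 to 2): 8r (r^2 + 4/3).
Middle (r from 0 to 3): 210.
Outer (θ from 0 to 2π): 420π.

Therefore ∯_{∂V} F · n dS = 420π.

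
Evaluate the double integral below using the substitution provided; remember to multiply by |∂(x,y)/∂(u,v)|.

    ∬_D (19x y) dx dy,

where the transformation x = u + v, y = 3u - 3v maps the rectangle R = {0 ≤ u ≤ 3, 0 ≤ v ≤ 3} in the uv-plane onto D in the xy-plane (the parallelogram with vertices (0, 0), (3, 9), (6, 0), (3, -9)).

Compute the Jacobian determinant of (x, y) with respect to (u, v):

    ∂(x,y)/∂(u,v) = | 1  1 | = (1)(-3) - (1)(3) = -6.
                   | 3  -3 |

Its absolute value is |J| = 6 (the area scaling factor).

Substituting x = u + v, y = 3u - 3v into the integrand,

    19x y → 57u^2 - 57v^2,

so the integral becomes

    ∬_R (57u^2 - 57v^2) · |J| du dv = ∫_0^3 ∫_0^3 (342u^2 - 342v^2) dv du.

Inner (v): 1026u^2 - 3078.
Outer (u): 0.

Therefore ∬_D (19x y) dx dy = 0.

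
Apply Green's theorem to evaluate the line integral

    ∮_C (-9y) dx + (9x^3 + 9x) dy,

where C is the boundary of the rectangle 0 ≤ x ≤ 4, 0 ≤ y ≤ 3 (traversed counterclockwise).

Green's theorem converts the closed line integral into a double integral over the enclosed region D:

    ∮_C P dx + Q dy = ∬_D (∂Q/∂x - ∂P/∂y) dA.

Here P = -9y, Q = 9x^3 + 9x, so

    ∂Q/∂x = 27x^2 + 9,    ∂P/∂y = -9,
    ∂Q/∂x - ∂P/∂y = 27x^2 + 18.

D is the region 0 ≤ x ≤ 4, 0 ≤ y ≤ 3. Evaluating the double integral:

    ∬_D (27x^2 + 18) dA = ∫_0^{4} ∫_0^{3} (27x^2 + 18) dy dx.

Inner (y from 0 to 3): 81x^2 + 54.
Outer (x from 0 to 4): 1944.

Therefore ∮_C P dx + Q dy = 1944.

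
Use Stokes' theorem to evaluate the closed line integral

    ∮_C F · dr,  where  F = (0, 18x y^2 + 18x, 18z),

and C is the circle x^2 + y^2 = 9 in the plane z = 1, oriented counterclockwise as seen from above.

Let S be the flat disk x^2 + y^2 ≤ 9 in the plane z = 1, with upward unit normal n̂ = ẑ. By Stokes' theorem,

    ∮_C F · dr = ∬_S (∇ × F) · n̂ dS = ∬_D (curl F)_z dA,

where D is the disk x^2 + y^2 ≤ 9.

Compute the curl of F = (0, 18x y^2 + 18x, 18z):
    (∇ × F)_x = ∂F_z/∂y - ∂F_y/∂z = 0,
    (∇ × F)_y = ∂F_x/∂z - ∂F_z/∂x = 0,
    (∇ × F)_z = ∂F_y/∂x - ∂F_x/∂y = 18y^2 + 18.

On z = 1, (curl F)_z = 18y^2 + 18.

Convert to polar (x = r cos θ, y = r sin θ, dA = r dr dθ); the integrand becomes 18r^2sin(θ)^2 + 18, so

    ∬_D (curl F)_z dA = ∫_0^{2π} ∫_0^{3} (18r^2sin(θ)^2 + 18) · r dr dθ.

Inner (r from 0 to 3): 729sin(θ)^2/2 + 81.
Outer (θ from 0 to 2π): 1053π/2.

Therefore ∮_C F · dr = 1053π/2.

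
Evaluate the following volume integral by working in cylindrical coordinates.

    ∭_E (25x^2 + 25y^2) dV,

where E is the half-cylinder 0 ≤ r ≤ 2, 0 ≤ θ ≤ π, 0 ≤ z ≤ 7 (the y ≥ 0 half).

In cylindrical coordinates, x = r cos(θ), y = r sin(θ), z = z, and dV = r dr dθ dz.

The integrand becomes 25r^2, so

    ∭_E (25x^2 + 25y^2) dV = ∫_{0}^{π} ∫_{0}^{2} ∫_{0}^{7} (25r^2) · r dz dr dθ.

Inner (z): 175r^3.
Middle (r from 0 to 2): 700.
Outer (θ): 700π.

Therefore the triple integral equals 700π.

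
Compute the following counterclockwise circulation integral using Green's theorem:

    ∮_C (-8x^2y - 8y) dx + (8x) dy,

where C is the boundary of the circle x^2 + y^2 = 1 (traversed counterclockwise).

Green's theorem converts the closed line integral into a double integral over the enclosed region D:

    ∮_C P dx + Q dy = ∬_D (∂Q/∂x - ∂P/∂y) dA.

Here P = -8x^2y - 8y, Q = 8x, so

    ∂Q/∂x = 8,    ∂P/∂y = -8x^2 - 8,
    ∂Q/∂x - ∂P/∂y = 8x^2 + 16.

D is the region x^2 + y^2 ≤ 1. Evaluating the double integral:

In polar coordinates (x = r cos θ, y = r sin θ, dA = r dr dθ) the integrand becomes 8r^2cos(θ)^2 + 16, so

    ∬_D (8x^2 + 16) dA = ∫_0^{2π} ∫_0^{1} (8r^2cos(θ)^2 + 16) · r dr dθ.

Inner (r from 0 to 1): 2cos(θ)^2 + 8.
Outer (θ from 0 to 2π): 18π.

Therefore ∮_C P dx + Q dy = 18π.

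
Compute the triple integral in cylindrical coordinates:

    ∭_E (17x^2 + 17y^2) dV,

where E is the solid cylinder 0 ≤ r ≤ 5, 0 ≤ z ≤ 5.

In cylindrical coordinates, x = r cos(θ), y = r sin(θ), z = z, and dV = r dr dθ dz.

The integrand becomes 17r^2, so

    ∭_E (17x^2 + 17y^2) dV = ∫_{0}^{2π} ∫_{0}^{5} ∫_{0}^{5} (17r^2) · r dz dr dθ.

Inner (z): 85r^3.
Middle (r from 0 to 5): 53125/4.
Outer (θ): 53125π/2.

Therefore the triple integral equals 53125π/2.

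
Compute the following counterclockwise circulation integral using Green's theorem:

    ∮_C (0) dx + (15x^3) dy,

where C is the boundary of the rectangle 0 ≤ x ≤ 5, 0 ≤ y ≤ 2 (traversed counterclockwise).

Green's theorem converts the closed line integral into a double integral over the enclosed region D:

    ∮_C P dx + Q dy = ∬_D (∂Q/∂x - ∂P/∂y) dA.

Here P = 0, Q = 15x^3, so

    ∂Q/∂x = 45x^2,    ∂P/∂y = 0,
    ∂Q/∂x - ∂P/∂y = 45x^2.

D is the region 0 ≤ x ≤ 5, 0 ≤ y ≤ 2. Evaluating the double integral:

    ∬_D (45x^2) dA = ∫_0^{5} ∫_0^{2} (45x^2) dy dx.

Inner (y from 0 to 2): 90x^2.
Outer (x from 0 to 5): 3750.

Therefore ∮_C P dx + Q dy = 3750.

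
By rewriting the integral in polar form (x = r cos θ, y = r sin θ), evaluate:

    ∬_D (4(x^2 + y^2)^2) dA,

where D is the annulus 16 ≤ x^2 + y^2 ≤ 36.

The region D is 4 ≤ r ≤ 6, 0 ≤ θ ≤ 2π in polar coordinates, where x = r cos(θ), y = r sin(θ), and dA = r dr dθ.

Under the substitution, the integrand becomes 4r^4, so

    ∬_D (4(x^2 + y^2)^2) dA = ∫_{0}^{2π} ∫_{4}^{6} (4r^4) · r dr dθ.

Inner integral (in r): ∫_{4}^{6} (4r^4) · r dr = 85120/3.

Outer integral (in θ): ∫_{0}^{2π} (85120/3) dθ = 170240π/3.

Therefore ∬_D (4(x^2 + y^2)^2) dA = 170240π/3.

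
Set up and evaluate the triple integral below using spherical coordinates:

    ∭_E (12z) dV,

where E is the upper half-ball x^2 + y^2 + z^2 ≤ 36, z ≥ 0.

In spherical coordinates, x = ρ sin(φ) cos(θ), y = ρ sin(φ) sin(θ), z = ρ cos(φ), and dV = ρ^2 sin(φ) dρ dφ dθ.

The integrand becomes 12ρ cos(φ), so

    ∭_E (12z) dV = ∫_{0}^{2π} ∫_{0}^{π/2} ∫_{0}^{6} (12ρ cos(φ)) · ρ^2 sin(φ) dρ dφ dθ.

Inner (ρ): 1944sin(2φ).
Middle (φ): 1944.
Outer (θ): 3888π.

Therefore the triple integral equals 3888π.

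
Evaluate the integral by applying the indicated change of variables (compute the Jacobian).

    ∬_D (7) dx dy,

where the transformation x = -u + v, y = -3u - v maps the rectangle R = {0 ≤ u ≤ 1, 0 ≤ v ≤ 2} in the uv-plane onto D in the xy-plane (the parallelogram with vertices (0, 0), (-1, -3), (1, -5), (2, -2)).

Compute the Jacobian determinant of (x, y) with respect to (u, v):

    ∂(x,y)/∂(u,v) = | -1  1 | = (-1)(-1) - (1)(-3) = 4.
                   | -3  -1 |

Its absolute value is |J| = 4 (the area scaling factor).

Substituting x = -u + v, y = -3u - v into the integrand,

    7 → 7,

so the integral becomes

    ∬_R (7) · |J| du dv = ∫_0^1 ∫_0^2 (28) dv du.

Inner (v): 56.
Outer (u): 56.

Therefore ∬_D (7) dx dy = 56.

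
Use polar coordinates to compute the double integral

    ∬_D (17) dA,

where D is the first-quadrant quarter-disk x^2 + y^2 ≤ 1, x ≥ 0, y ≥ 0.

The region D is 0 ≤ r ≤ 1, 0 ≤ θ ≤ π/2 in polar coordinates, where x = r cos(θ), y = r sin(θ), and dA = r dr dθ.

Under the substitution, the integrand becomes 17, so

    ∬_D (17) dA = ∫_{0}^{π/2} ∫_{0}^{1} (17) · r dr dθ.

Inner integral (in r): ∫_{0}^{1} (17) · r dr = 17/2.

Outer integral (in θ): ∫_{0}^{π/2} (17/2) dθ = 17π/4.

Therefore ∬_D (17) dA = 17π/4.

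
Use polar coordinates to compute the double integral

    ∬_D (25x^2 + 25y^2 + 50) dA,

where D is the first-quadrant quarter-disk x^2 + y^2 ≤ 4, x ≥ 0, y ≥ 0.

The region D is 0 ≤ r ≤ 2, 0 ≤ θ ≤ π/2 in polar coordinates, where x = r cos(θ), y = r sin(θ), and dA = r dr dθ.

Under the substitution, the integrand becomes 25r^2 + 50, so

    ∬_D (25x^2 + 25y^2 + 50) dA = ∫_{0}^{π/2} ∫_{0}^{2} (25r^2 + 50) · r dr dθ.

Inner integral (in r): ∫_{0}^{2} (25r^2 + 50) · r dr = 200.

Outer integral (in θ): ∫_{0}^{π/2} (200) dθ = 100π.

Therefore ∬_D (25x^2 + 25y^2 + 50) dA = 100π.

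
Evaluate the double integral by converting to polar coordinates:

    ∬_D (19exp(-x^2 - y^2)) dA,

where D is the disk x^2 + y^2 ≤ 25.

The region D is 0 ≤ r ≤ 5, 0 ≤ θ ≤ 2π in polar coordinates, where x = r cos(θ), y = r sin(θ), and dA = r dr dθ.

Under the substitution, the integrand becomes 19exp(-r^2), so

    ∬_D (19exp(-x^2 - y^2)) dA = ∫_{0}^{2π} ∫_{0}^{5} (19exp(-r^2)) · r dr dθ.

Inner integral (in r): ∫_{0}^{5} (19exp(-r^2)) · r dr = 19/2 - 19exp(-25)/2.

Outer integral (in θ): ∫_{0}^{2π} (19/2 - 19exp(-25)/2) dθ = -19π exp(-25) + 19π.

Therefore ∬_D (19exp(-x^2 - y^2)) dA = -19π exp(-25) + 19π.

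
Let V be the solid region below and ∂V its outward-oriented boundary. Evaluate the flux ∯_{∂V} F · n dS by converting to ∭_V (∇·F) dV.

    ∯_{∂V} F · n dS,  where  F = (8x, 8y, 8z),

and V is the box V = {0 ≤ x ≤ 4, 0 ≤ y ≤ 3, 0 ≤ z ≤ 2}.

By the divergence theorem,

    ∯_{∂V} F · n dS = ∭_V (∇ · F) dV.

Compute the divergence:
    ∇ · F = ∂F_x/∂x + ∂F_y/∂y + ∂F_z/∂z = 8 + 8 + 8 = 24.

V is a rectangular box, so dV = dx dy dz with 0 ≤ x ≤ 4, 0 ≤ y ≤ 3, 0 ≤ z ≤ 2.

Integrate (24) over V as an iterated integral:

    ∭_V (∇·F) dV = ∫_0^{4} ∫_0^{3} ∫_0^{2} (24) dz dy dx.

Inner (z from 0 to 2): 48.
Middle (y from 0 to 3): 144.
Outer (x from 0 to 4): 576.

Therefore ∯_{∂V} F · n dS = 576.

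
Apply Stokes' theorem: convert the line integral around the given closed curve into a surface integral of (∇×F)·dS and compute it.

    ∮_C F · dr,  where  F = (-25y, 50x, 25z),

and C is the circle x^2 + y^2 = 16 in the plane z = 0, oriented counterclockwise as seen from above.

Let S be the flat disk x^2 + y^2 ≤ 16 in the plane z = 0, with upward unit normal n̂ = ẑ. By Stokes' theorem,

    ∮_C F · dr = ∬_S (∇ × F) · n̂ dS = ∬_D (curl F)_z dA,

where D is the disk x^2 + y^2 ≤ 16.

Compute the curl of F = (-25y, 50x, 25z):
    (∇ × F)_x = ∂F_z/∂y - ∂F_y/∂z = 0,
    (∇ × F)_y = ∂F_x/∂z - ∂F_z/∂x = 0,
    (∇ × F)_z = ∂F_y/∂x - ∂F_x/∂y = 75.

On z = 0, (curl F)_z = 75.

Convert to polar (x = r cos θ, y = r sin θ, dA = r dr dθ); the integrand becomes 75, so

    ∬_D (curl F)_z dA = ∫_0^{2π} ∫_0^{4} (75) · r dr dθ.

Inner (r from 0 to 4): 600.
Outer (θ from 0 to 2π): 1200π.

Therefore ∮_C F · dr = 1200π.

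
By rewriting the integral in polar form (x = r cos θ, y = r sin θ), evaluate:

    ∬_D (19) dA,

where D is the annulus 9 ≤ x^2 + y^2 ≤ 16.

The region D is 3 ≤ r ≤ 4, 0 ≤ θ ≤ 2π in polar coordinates, where x = r cos(θ), y = r sin(θ), and dA = r dr dθ.

Under the substitution, the integrand becomes 19, so

    ∬_D (19) dA = ∫_{0}^{2π} ∫_{3}^{4} (19) · r dr dθ.

Inner integral (in r): ∫_{3}^{4} (19) · r dr = 133/2.

Outer integral (in θ): ∫_{0}^{2π} (133/2) dθ = 133π.

Therefore ∬_D (19) dA = 133π.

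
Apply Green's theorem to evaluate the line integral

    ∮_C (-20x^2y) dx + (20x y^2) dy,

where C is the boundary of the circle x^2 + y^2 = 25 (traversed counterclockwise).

Green's theorem converts the closed line integral into a double integral over the enclosed region D:

    ∮_C P dx + Q dy = ∬_D (∂Q/∂x - ∂P/∂y) dA.

Here P = -20x^2y, Q = 20x y^2, so

    ∂Q/∂x = 20y^2,    ∂P/∂y = -20x^2,
    ∂Q/∂x - ∂P/∂y = 20x^2 + 20y^2.

D is the region x^2 + y^2 ≤ 25. Evaluating the double integral:

In polar coordinates (x = r cos θ, y = r sin θ, dA = r dr dθ) the integrand becomes 20r^2, so

    ∬_D (20x^2 + 20y^2) dA = ∫_0^{2π} ∫_0^{5} (20r^2) · r dr dθ.

Inner (r from 0 to 5): 3125.
Outer (θ from 0 to 2π): 6250π.

Therefore ∮_C P dx + Q dy = 6250π.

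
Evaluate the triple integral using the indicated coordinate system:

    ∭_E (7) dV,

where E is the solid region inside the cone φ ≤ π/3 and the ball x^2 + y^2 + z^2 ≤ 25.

In spherical coordinates, x = ρ sin(φ) cos(θ), y = ρ sin(φ) sin(θ), z = ρ cos(φ), and dV = ρ^2 sin(φ) dρ dφ dθ.

The integrand becomes 7, so

    ∭_E (7) dV = ∫_{0}^{2π} ∫_{0}^{π/3} ∫_{0}^{5} (7) · ρ^2 sin(φ) dρ dφ dθ.

Inner (ρ): 875sin(φ)/3.
Middle (φ): 875/6.
Outer (θ): 875π/3.

Therefore the triple integral equals 875π/3.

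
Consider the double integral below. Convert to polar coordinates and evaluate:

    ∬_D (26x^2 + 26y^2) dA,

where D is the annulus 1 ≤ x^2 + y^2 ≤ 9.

The region D is 1 ≤ r ≤ 3, 0 ≤ θ ≤ 2π in polar coordinates, where x = r cos(θ), y = r sin(θ), and dA = r dr dθ.

Under the substitution, the integrand becomes 26r^2, so

    ∬_D (26x^2 + 26y^2) dA = ∫_{0}^{2π} ∫_{1}^{3} (26r^2) · r dr dθ.

Inner integral (in r): ∫_{1}^{3} (26r^2) · r dr = 520.

Outer integral (in θ): ∫_{0}^{2π} (520) dθ = 1040π.

Therefore ∬_D (26x^2 + 26y^2) dA = 1040π.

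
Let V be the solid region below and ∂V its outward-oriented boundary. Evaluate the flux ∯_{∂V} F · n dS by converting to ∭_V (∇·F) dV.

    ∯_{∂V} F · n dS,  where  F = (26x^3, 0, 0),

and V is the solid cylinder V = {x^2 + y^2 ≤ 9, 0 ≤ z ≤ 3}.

By the divergence theorem,

    ∯_{∂V} F · n dS = ∭_V (∇ · F) dV.

Compute the divergence:
    ∇ · F = ∂F_x/∂x + ∂F_y/∂y + ∂F_z/∂z = 78x^2 + 0 + 0 = 78x^2.

In cylindrical coordinates, x = r cos(θ), y = r sin(θ), z = z, dV = r dr dθ dz, with 0 ≤ r ≤ 3, 0 ≤ θ ≤ 2π, 0 ≤ z ≤ 3.

The integrand, after substitution and multiplying by the volume element, becomes (78r^2cos(θ)^2) · r, so

    ∭_V (∇·F) dV = ∫_0^{2π} ∫_0^{3} ∫_0^{3} (78r^2cos(θ)^2) · r dz dr dθ.

Inner (z from 0 to 3): 234r^3cos(θ)^2.
Middle (r from 0 to 3): 9477cos(θ)^2/2.
Outer (θ from 0 to 2π): 9477π/2.

Therefore ∯_{∂V} F · n dS = 9477π/2.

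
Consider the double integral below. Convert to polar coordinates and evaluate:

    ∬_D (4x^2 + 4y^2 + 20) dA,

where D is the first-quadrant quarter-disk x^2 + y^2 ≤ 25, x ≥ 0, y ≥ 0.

The region D is 0 ≤ r ≤ 5, 0 ≤ θ ≤ π/2 in polar coordinates, where x = r cos(θ), y = r sin(θ), and dA = r dr dθ.

Under the substitution, the integrand becomes 4r^2 + 20, so

    ∬_D (4x^2 + 4y^2 + 20) dA = ∫_{0}^{π/2} ∫_{0}^{5} (4r^2 + 20) · r dr dθ.

Inner integral (in r): ∫_{0}^{5} (4r^2 + 20) · r dr = 875.

Outer integral (in θ): ∫_{0}^{π/2} (875) dθ = 875π/2.

Therefore ∬_D (4x^2 + 4y^2 + 20) dA = 875π/2.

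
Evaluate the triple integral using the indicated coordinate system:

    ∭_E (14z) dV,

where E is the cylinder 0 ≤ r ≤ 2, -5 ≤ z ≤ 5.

In cylindrical coordinates, x = r cos(θ), y = r sin(θ), z = z, and dV = r dr dθ dz.

The integrand becomes 14z, so

    ∭_E (14z) dV = ∫_{0}^{2π} ∫_{0}^{2} ∫_{-5}^{5} (14z) · r dz dr dθ.

Inner (z): 0.
Middle (r from 0 to 2): 0.
Outer (θ): 0.

Therefore the triple integral equals 0.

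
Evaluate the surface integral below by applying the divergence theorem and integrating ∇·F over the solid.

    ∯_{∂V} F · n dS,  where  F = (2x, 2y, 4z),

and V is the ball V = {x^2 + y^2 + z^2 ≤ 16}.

By the divergence theorem,

    ∯_{∂V} F · n dS = ∭_V (∇ · F) dV.

Compute the divergence:
    ∇ · F = ∂F_x/∂x + ∂F_y/∂y + ∂F_z/∂z = 2 + 2 + 4 = 8.

In spherical coordinates, x = ρ sin(φ) cos(θ), y = ρ sin(φ) sin(θ), z = ρ cos(φ), dV = ρ^2 sin(φ) dρ dφ dθ, with 0 ≤ ρ ≤ 4, 0 ≤ φ ≤ π, 0 ≤ θ ≤ 2π.

The integrand, after substitution and multiplying by the volume element, becomes (8) · ρ^2 sin(φ), so

    ∭_V (∇·F) dV = ∫_0^{2π} ∫_0^{π} ∫_0^{4} (8) · ρ^2 sin(φ) dρ dφ dθ.

Inner (ρ from 0 to 4): 512sin(φ)/3.
Middle (φ from 0 to π): 1024/3.
Outer (θ from 0 to 2π): 2048π/3.

Therefore ∯_{∂V} F · n dS = 2048π/3.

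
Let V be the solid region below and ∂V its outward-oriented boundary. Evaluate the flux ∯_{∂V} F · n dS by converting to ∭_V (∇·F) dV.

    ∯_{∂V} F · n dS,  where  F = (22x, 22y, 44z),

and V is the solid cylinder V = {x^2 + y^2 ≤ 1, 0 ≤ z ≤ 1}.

By the divergence theorem,

    ∯_{∂V} F · n dS = ∭_V (∇ · F) dV.

Compute the divergence:
    ∇ · F = ∂F_x/∂x + ∂F_y/∂y + ∂F_z/∂z = 22 + 22 + 44 = 88.

In cylindrical coordinates, x = r cos(θ), y = r sin(θ), z = z, dV = r dr dθ dz, with 0 ≤ r ≤ 1, 0 ≤ θ ≤ 2π, 0 ≤ z ≤ 1.

The integrand, after substitution and multiplying by the volume element, becomes (88) · r, so

    ∭_V (∇·F) dV = ∫_0^{2π} ∫_0^{1} ∫_0^{1} (88) · r dz dr dθ.

Inner (z from 0 to 1): 88r.
Middle (r from 0 to 1): 44.
Outer (θ from 0 to 2π): 88π.

Therefore ∯_{∂V} F · n dS = 88π.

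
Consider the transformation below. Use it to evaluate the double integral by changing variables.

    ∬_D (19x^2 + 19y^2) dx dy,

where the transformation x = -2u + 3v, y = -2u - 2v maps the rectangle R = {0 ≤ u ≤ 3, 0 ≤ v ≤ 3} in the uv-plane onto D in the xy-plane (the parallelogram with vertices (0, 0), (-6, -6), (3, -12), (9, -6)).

Compute the Jacobian determinant of (x, y) with respect to (u, v):

    ∂(x,y)/∂(u,v) = | -2  3 | = (-2)(-2) - (3)(-2) = 10.
                   | -2  -2 |

Its absolute value is |J| = 10 (the area scaling factor).

Substituting x = -2u + 3v, y = -2u - 2v into the integrand,

    19x^2 + 19y^2 → 152u^2 - 76u v + 247v^2,

so the integral becomes

    ∬_R (152u^2 - 76u v + 247v^2) · |J| du dv = ∫_0^3 ∫_0^3 (1520u^2 - 760u v + 2470v^2) dv du.

Inner (v): 4560u^2 - 3420u + 22230.
Outer (u): 92340.

Therefore ∬_D (19x^2 + 19y^2) dx dy = 92340.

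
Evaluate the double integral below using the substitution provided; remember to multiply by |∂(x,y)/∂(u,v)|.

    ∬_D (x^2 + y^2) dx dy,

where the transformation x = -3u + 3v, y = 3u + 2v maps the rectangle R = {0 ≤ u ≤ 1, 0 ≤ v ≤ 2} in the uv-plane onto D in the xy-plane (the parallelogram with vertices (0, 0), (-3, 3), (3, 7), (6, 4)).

Compute the Jacobian determinant of (x, y) with respect to (u, v):

    ∂(x,y)/∂(u,v) = | -3  3 | = (-3)(2) - (3)(3) = -15.
                   | 3  2 |

Its absolute value is |J| = 15 (the area scaling factor).

Substituting x = -3u + 3v, y = 3u + 2v into the integrand,

    x^2 + y^2 → 18u^2 - 6u v + 13v^2,

so the integral becomes

    ∬_R (18u^2 - 6u v + 13v^2) · |J| du dv = ∫_0^1 ∫_0^2 (270u^2 - 90u v + 195v^2) dv du.

Inner (v): 540u^2 - 180u + 520.
Outer (u): 610.

Therefore ∬_D (x^2 + y^2) dx dy = 610.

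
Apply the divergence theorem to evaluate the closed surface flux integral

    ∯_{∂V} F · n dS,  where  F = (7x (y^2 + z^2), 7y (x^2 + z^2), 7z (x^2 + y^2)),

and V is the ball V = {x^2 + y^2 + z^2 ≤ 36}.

By the divergence theorem,

    ∯_{∂V} F · n dS = ∭_V (∇ · F) dV.

Compute the divergence:
    ∇ · F = ∂F_x/∂x + ∂F_y/∂y + ∂F_z/∂z = 7y^2 + 7z^2 + 7x^2 + 7z^2 + 7x^2 + 7y^2 = 14x^2 + 14y^2 + 14z^2.

In spherical coordinates, x = ρ sin(φ) cos(θ), y = ρ sin(φ) sin(θ), z = ρ cos(φ), dV = ρ^2 sin(φ) dρ dφ dθ, with 0 ≤ ρ ≤ 6, 0 ≤ φ ≤ π, 0 ≤ θ ≤ 2π.

The integrand, after substitution and multiplying by the volume element, becomes (14ρ^2) · ρ^2 sin(φ), so

    ∭_V (∇·F) dV = ∫_0^{2π} ∫_0^{π} ∫_0^{6} (14ρ^2) · ρ^2 sin(φ) dρ dφ dθ.

Inner (ρ from 0 to 6): 108864sin(φ)/5.
Middle (φ from 0 to π): 217728/5.
Outer (θ from 0 to 2π): 435456π/5.

Therefore ∯_{∂V} F · n dS = 435456π/5.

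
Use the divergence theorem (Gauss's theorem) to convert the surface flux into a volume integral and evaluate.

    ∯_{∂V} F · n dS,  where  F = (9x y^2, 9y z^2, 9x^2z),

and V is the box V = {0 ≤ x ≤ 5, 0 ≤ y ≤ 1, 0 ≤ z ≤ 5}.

By the divergence theorem,

    ∯_{∂V} F · n dS = ∭_V (∇ · F) dV.

Compute the divergence:
    ∇ · F = ∂F_x/∂x + ∂F_y/∂y + ∂F_z/∂z = 9y^2 + 9z^2 + 9x^2 = 9x^2 + 9y^2 + 9z^2.

V is a rectangular box, so dV = dx dy dz with 0 ≤ x ≤ 5, 0 ≤ y ≤ 1, 0 ≤ z ≤ 5.

Integrate (9x^2 + 9y^2 + 9z^2) over V as an iterated integral:

    ∭_V (∇·F) dV = ∫_0^{5} ∫_0^{1} ∫_0^{5} (9x^2 + 9y^2 + 9z^2) dz dy dx.

Inner (z from 0 to 5): 45x^2 + 45y^2 + 375.
Middle (y from 0 to 1): 45x^2 + 390.
Outer (x from 0 to 5): 3825.

Therefore ∯_{∂V} F · n dS = 3825.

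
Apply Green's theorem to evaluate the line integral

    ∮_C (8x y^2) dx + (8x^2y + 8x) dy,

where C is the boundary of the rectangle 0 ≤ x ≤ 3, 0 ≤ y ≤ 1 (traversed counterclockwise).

Green's theorem converts the closed line integral into a double integral over the enclosed region D:

    ∮_C P dx + Q dy = ∬_D (∂Q/∂x - ∂P/∂y) dA.

Here P = 8x y^2, Q = 8x^2y + 8x, so

    ∂Q/∂x = 16x y + 8,    ∂P/∂y = 16x y,
    ∂Q/∂x - ∂P/∂y = 8.

D is the region 0 ≤ x ≤ 3, 0 ≤ y ≤ 1. Evaluating the double integral:

    ∬_D (8) dA = ∫_0^{3} ∫_0^{1} (8) dy dx.

Inner (y from 0 to 1): 8.
Outer (x from 0 to 3): 24.

Therefore ∮_C P dx + Q dy = 24.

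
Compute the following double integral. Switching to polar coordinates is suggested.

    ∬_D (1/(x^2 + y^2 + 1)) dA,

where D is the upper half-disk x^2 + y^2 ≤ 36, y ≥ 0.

The region D is 0 ≤ r ≤ 6, 0 ≤ θ ≤ π in polar coordinates, where x = r cos(θ), y = r sin(θ), and dA = r dr dθ.

Under the substitution, the integrand becomes 1/(r^2 + 1), so

    ∬_D (1/(x^2 + y^2 + 1)) dA = ∫_{0}^{π} ∫_{0}^{6} (1/(r^2 + 1)) · r dr dθ.

Inner integral (in r): ∫_{0}^{6} (1/(r^2 + 1)) · r dr = log(37)/2.

Outer integral (in θ): ∫_{0}^{π} (log(37)/2) dθ = π log(37)/2.

Therefore ∬_D (1/(x^2 + y^2 + 1)) dA = π log(37)/2.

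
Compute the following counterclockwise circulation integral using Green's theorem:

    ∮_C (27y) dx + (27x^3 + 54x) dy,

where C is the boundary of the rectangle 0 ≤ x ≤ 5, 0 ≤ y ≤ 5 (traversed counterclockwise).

Green's theorem converts the closed line integral into a double integral over the enclosed region D:

    ∮_C P dx + Q dy = ∬_D (∂Q/∂x - ∂P/∂y) dA.

Here P = 27y, Q = 27x^3 + 54x, so

    ∂Q/∂x = 81x^2 + 54,    ∂P/∂y = 27,
    ∂Q/∂x - ∂P/∂y = 81x^2 + 27.

D is the region 0 ≤ x ≤ 5, 0 ≤ y ≤ 5. Evaluating the double integral:

    ∬_D (81x^2 + 27) dA = ∫_0^{5} ∫_0^{5} (81x^2 + 27) dy dx.

Inner (y from 0 to 5): 405x^2 + 135.
Outer (x from 0 to 5): 17550.

Therefore ∮_C P dx + Q dy = 17550.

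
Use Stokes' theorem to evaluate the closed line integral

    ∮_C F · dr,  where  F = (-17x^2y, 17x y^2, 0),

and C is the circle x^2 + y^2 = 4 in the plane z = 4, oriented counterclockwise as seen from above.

Let S be the flat disk x^2 + y^2 ≤ 4 in the plane z = 4, with upward unit normal n̂ = ẑ. By Stokes' theorem,

    ∮_C F · dr = ∬_S (∇ × F) · n̂ dS = ∬_D (curl F)_z dA,

where D is the disk x^2 + y^2 ≤ 4.

Compute the curl of F = (-17x^2y, 17x y^2, 0):
    (∇ × F)_x = ∂F_z/∂y - ∂F_y/∂z = 0,
    (∇ × F)_y = ∂F_x/∂z - ∂F_z/∂x = 0,
    (∇ × F)_z = ∂F_y/∂x - ∂F_x/∂y = 17x^2 + 17y^2.

On z = 4, (curl F)_z = 17x^2 + 17y^2.

Convert to polar (x = r cos θ, y = r sin θ, dA = r dr dθ); the integrand becomes 17r^2, so

    ∬_D (curl F)_z dA = ∫_0^{2π} ∫_0^{2} (17r^2) · r dr dθ.

Inner (r from 0 to 2): 68.
Outer (θ from 0 to 2π): 136π.

Therefore ∮_C F · dr = 136π.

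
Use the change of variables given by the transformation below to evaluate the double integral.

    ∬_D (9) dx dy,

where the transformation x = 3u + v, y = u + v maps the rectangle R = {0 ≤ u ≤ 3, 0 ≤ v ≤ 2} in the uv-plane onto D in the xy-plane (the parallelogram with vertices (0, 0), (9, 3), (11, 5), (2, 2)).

Compute the Jacobian determinant of (x, y) with respect to (u, v):

    ∂(x,y)/∂(u,v) = | 3  1 | = (3)(1) - (1)(1) = 2.
                   | 1  1 |

Its absolute value is |J| = 2 (the area scaling factor).

Substituting x = 3u + v, y = u + v into the integrand,

    9 → 9,

so the integral becomes

    ∬_R (9) · |J| du dv = ∫_0^3 ∫_0^2 (18) dv du.

Inner (v): 36.
Outer (u): 108.

Therefore ∬_D (9) dx dy = 108.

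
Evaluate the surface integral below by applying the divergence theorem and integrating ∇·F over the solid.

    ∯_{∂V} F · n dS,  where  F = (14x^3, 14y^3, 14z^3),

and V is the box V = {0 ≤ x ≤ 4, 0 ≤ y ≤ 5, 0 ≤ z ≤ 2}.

By the divergence theorem,

    ∯_{∂V} F · n dS = ∭_V (∇ · F) dV.

Compute the divergence:
    ∇ · F = ∂F_x/∂x + ∂F_y/∂y + ∂F_z/∂z = 42x^2 + 42y^2 + 42z^2.

V is a rectangular box, so dV = dx dy dz with 0 ≤ x ≤ 4, 0 ≤ y ≤ 5, 0 ≤ z ≤ 2.

Integrate (42x^2 + 42y^2 + 42z^2) over V as an iterated integral:

    ∭_V (∇·F) dV = ∫_0^{4} ∫_0^{5} ∫_0^{2} (42x^2 + 42y^2 + 42z^2) dz dy dx.

Inner (z from 0 to 2): 84x^2 + 84y^2 + 112.
Middle (y from 0 to 5): 420x^2 + 4060.
Outer (x from 0 to 4): 25200.

Therefore ∯_{∂V} F · n dS = 25200.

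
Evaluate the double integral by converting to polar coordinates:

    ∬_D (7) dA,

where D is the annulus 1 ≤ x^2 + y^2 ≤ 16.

The region D is 1 ≤ r ≤ 4, 0 ≤ θ ≤ 2π in polar coordinates, where x = r cos(θ), y = r sin(θ), and dA = r dr dθ.

Under the substitution, the integrand becomes 7, so

    ∬_D (7) dA = ∫_{0}^{2π} ∫_{1}^{4} (7) · r dr dθ.

Inner integral (in r): ∫_{1}^{4} (7) · r dr = 105/2.

Outer integral (in θ): ∫_{0}^{2π} (105/2) dθ = 105π.

Therefore ∬_D (7) dA = 105π.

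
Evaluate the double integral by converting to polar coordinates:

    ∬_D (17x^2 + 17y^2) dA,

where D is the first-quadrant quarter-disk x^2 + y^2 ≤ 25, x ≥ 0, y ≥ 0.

The region D is 0 ≤ r ≤ 5, 0 ≤ θ ≤ π/2 in polar coordinates, where x = r cos(θ), y = r sin(θ), and dA = r dr dθ.

Under the substitution, the integrand becomes 17r^2, so

    ∬_D (17x^2 + 17y^2) dA = ∫_{0}^{π/2} ∫_{0}^{5} (17r^2) · r dr dθ.

Inner integral (in r): ∫_{0}^{5} (17r^2) · r dr = 10625/4.

Outer integral (in θ): ∫_{0}^{π/2} (10625/4) dθ = 10625π/8.

Therefore ∬_D (17x^2 + 17y^2) dA = 10625π/8.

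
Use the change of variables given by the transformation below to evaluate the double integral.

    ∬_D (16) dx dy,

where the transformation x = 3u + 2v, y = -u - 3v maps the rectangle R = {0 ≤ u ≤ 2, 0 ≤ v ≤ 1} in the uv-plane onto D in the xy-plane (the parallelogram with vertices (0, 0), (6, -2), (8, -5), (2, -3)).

Compute the Jacobian determinant of (x, y) with respect to (u, v):

    ∂(x,y)/∂(u,v) = | 3  2 | = (3)(-3) - (2)(-1) = -7.
                   | -1  -3 |

Its absolute value is |J| = 7 (the area scaling factor).

Substituting x = 3u + 2v, y = -u - 3v into the integrand,

    16 → 16,

so the integral becomes

    ∬_R (16) · |J| du dv = ∫_0^2 ∫_0^1 (112) dv du.

Inner (v): 112.
Outer (u): 224.

Therefore ∬_D (16) dx dy = 224.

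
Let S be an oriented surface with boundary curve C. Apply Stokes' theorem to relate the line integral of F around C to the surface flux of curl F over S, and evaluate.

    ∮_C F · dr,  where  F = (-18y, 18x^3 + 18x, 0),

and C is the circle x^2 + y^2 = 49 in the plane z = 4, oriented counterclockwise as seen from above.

Let S be the flat disk x^2 + y^2 ≤ 49 in the plane z = 4, with upward unit normal n̂ = ẑ. By Stokes' theorem,

    ∮_C F · dr = ∬_S (∇ × F) · n̂ dS = ∬_D (curl F)_z dA,

where D is the disk x^2 + y^2 ≤ 49.

Compute the curl of F = (-18y, 18x^3 + 18x, 0):
    (∇ × F)_x = ∂F_z/∂y - ∂F_y/∂z = 0,
    (∇ × F)_y = ∂F_x/∂z - ∂F_z/∂x = 0,
    (∇ × F)_z = ∂F_y/∂x - ∂F_x/∂y = 54x^2 + 36.

On z = 4, (curl F)_z = 54x^2 + 36.

Convert to polar (x = r cos θ, y = r sin θ, dA = r dr dθ); the integrand becomes 54r^2cos(θ)^2 + 36, so

    ∬_D (curl F)_z dA = ∫_0^{2π} ∫_0^{7} (54r^2cos(θ)^2 + 36) · r dr dθ.

Inner (r from 0 to 7): 64827cos(θ)^2/2 + 882.
Outer (θ from 0 to 2π): 68355π/2.

Therefore ∮_C F · dr = 68355π/2.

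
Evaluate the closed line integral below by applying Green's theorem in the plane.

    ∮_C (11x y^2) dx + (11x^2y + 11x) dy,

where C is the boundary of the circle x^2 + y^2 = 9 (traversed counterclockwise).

Green's theorem converts the closed line integral into a double integral over the enclosed region D:

    ∮_C P dx + Q dy = ∬_D (∂Q/∂x - ∂P/∂y) dA.

Here P = 11x y^2, Q = 11x^2y + 11x, so

    ∂Q/∂x = 22x y + 11,    ∂P/∂y = 22x y,
    ∂Q/∂x - ∂P/∂y = 11.

D is the region x^2 + y^2 ≤ 9. Evaluating the double integral:

In polar coordinates (x = r cos θ, y = r sin θ, dA = r dr dθ) the integrand becomes 11, so

    ∬_D (11) dA = ∫_0^{2π} ∫_0^{3} (11) · r dr dθ.

Inner (r from 0 to 3): 99/2.
Outer (θ from 0 to 2π): 99π.

Therefore ∮_C P dx + Q dy = 99π.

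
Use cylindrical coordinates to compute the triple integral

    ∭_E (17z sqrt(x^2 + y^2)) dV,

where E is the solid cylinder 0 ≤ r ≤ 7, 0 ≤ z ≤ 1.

In cylindrical coordinates, x = r cos(θ), y = r sin(θ), z = z, and dV = r dr dθ dz.

The integrand becomes 17r z, so

    ∭_E (17z sqrt(x^2 + y^2)) dV = ∫_{0}^{2π} ∫_{0}^{7} ∫_{0}^{1} (17r z) · r dz dr dθ.

Inner (z): 17r^2/2.
Middle (r from 0 to 7): 5831/6.
Outer (θ): 5831π/3.

Therefore the triple integral equals 5831π/3.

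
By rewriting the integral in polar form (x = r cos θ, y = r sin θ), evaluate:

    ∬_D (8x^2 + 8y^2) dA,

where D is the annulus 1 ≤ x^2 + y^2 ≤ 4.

The region D is 1 ≤ r ≤ 2, 0 ≤ θ ≤ 2π in polar coordinates, where x = r cos(θ), y = r sin(θ), and dA = r dr dθ.

Under the substitution, the integrand becomes 8r^2, so

    ∬_D (8x^2 + 8y^2) dA = ∫_{0}^{2π} ∫_{1}^{2} (8r^2) · r dr dθ.

Inner integral (in r): ∫_{1}^{2} (8r^2) · r dr = 30.

Outer integral (in θ): ∫_{0}^{2π} (30) dθ = 60π.

Therefore ∬_D (8x^2 + 8y^2) dA = 60π.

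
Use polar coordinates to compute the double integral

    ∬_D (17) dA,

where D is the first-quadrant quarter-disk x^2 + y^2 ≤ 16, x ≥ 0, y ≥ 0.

The region D is 0 ≤ r ≤ 4, 0 ≤ θ ≤ π/2 in polar coordinates, where x = r cos(θ), y = r sin(θ), and dA = r dr dθ.

Under the substitution, the integrand becomes 17, so

    ∬_D (17) dA = ∫_{0}^{π/2} ∫_{0}^{4} (17) · r dr dθ.

Inner integral (in r): ∫_{0}^{4} (17) · r dr = 136.

Outer integral (in θ): ∫_{0}^{π/2} (136) dθ = 68π.

Therefore ∬_D (17) dA = 68π.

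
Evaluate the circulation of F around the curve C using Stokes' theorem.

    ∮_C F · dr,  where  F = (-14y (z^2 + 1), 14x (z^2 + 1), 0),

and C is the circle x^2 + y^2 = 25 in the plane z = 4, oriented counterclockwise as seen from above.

Let S be the flat disk x^2 + y^2 ≤ 25 in the plane z = 4, with upward unit normal n̂ = ẑ. By Stokes' theorem,

    ∮_C F · dr = ∬_S (∇ × F) · n̂ dS = ∬_D (curl F)_z dA,

where D is the disk x^2 + y^2 ≤ 25.

Compute the curl of F = (-14y (z^2 + 1), 14x (z^2 + 1), 0):
    (∇ × F)_x = ∂F_z/∂y - ∂F_y/∂z = -28x z,
    (∇ × F)_y = ∂F_x/∂z - ∂F_z/∂x = -28y z,
    (∇ × F)_z = ∂F_y/∂x - ∂F_x/∂y = 28z^2 + 28.

On z = 4, (curl F)_z = 476.

Convert to polar (x = r cos θ, y = r sin θ, dA = r dr dθ); the integrand becomes 476, so

    ∬_D (curl F)_z dA = ∫_0^{2π} ∫_0^{5} (476) · r dr dθ.

Inner (r from 0 to 5): 5950.
Outer (θ from 0 to 2π): 11900π.

Therefore ∮_C F · dr = 11900π.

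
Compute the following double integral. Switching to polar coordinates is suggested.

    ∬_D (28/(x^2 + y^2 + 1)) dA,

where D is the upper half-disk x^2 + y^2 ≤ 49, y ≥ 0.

The region D is 0 ≤ r ≤ 7, 0 ≤ θ ≤ π in polar coordinates, where x = r cos(θ), y = r sin(θ), and dA = r dr dθ.

Under the substitution, the integrand becomes 28/(r^2 + 1), so

    ∬_D (28/(x^2 + y^2 + 1)) dA = ∫_{0}^{π} ∫_{0}^{7} (28/(r^2 + 1)) · r dr dθ.

Inner integral (in r): ∫_{0}^{7} (28/(r^2 + 1)) · r dr = log(610351562500000000000000).

Outer integral (in θ): ∫_{0}^{π} (log(610351562500000000000000)) dθ = log(610351562500000000000000^π).

Therefore ∬_D (28/(x^2 + y^2 + 1)) dA = log(610351562500000000000000^π).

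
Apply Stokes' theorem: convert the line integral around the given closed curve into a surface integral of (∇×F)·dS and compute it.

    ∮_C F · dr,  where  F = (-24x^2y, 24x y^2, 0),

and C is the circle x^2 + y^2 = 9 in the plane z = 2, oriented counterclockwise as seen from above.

Let S be the flat disk x^2 + y^2 ≤ 9 in the plane z = 2, with upward unit normal n̂ = ẑ. By Stokes' theorem,

    ∮_C F · dr = ∬_S (∇ × F) · n̂ dS = ∬_D (curl F)_z dA,

where D is the disk x^2 + y^2 ≤ 9.

Compute the curl of F = (-24x^2y, 24x y^2, 0):
    (∇ × F)_x = ∂F_z/∂y - ∂F_y/∂z = 0,
    (∇ × F)_y = ∂F_x/∂z - ∂F_z/∂x = 0,
    (∇ × F)_z = ∂F_y/∂x - ∂F_x/∂y = 24x^2 + 24y^2.

On z = 2, (curl F)_z = 24x^2 + 24y^2.

Convert to polar (x = r cos θ, y = r sin θ, dA = r dr dθ); the integrand becomes 24r^2, so

    ∬_D (curl F)_z dA = ∫_0^{2π} ∫_0^{3} (24r^2) · r dr dθ.

Inner (r from 0 to 3): 486.
Outer (θ from 0 to 2π): 972π.

Therefore ∮_C F · dr = 972π.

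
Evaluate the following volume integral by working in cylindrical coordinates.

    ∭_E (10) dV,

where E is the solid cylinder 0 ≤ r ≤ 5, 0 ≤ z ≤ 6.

In cylindrical coordinates, x = r cos(θ), y = r sin(θ), z = z, and dV = r dr dθ dz.

The integrand becomes 10, so

    ∭_E (10) dV = ∫_{0}^{2π} ∫_{0}^{5} ∫_{0}^{6} (10) · r dz dr dθ.

Inner (z): 60r.
Middle (r from 0 to 5): 750.
Outer (θ): 1500π.

Therefore the triple integral equals 1500π.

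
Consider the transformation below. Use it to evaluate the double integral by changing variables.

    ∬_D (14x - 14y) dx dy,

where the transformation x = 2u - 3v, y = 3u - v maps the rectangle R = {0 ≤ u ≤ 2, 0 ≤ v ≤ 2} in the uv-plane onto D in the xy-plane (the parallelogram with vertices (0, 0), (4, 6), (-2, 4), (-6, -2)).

Compute the Jacobian determinant of (x, y) with respect to (u, v):

    ∂(x,y)/∂(u,v) = | 2  -3 | = (2)(-1) - (-3)(3) = 7.
                   | 3  -1 |

Its absolute value is |J| = 7 (the area scaling factor).

Substituting x = 2u - 3v, y = 3u - v into the integrand,

    14x - 14y → -14u - 28v,

so the integral becomes

    ∬_R (-14u - 28v) · |J| du dv = ∫_0^2 ∫_0^2 (-98u - 196v) dv du.

Inner (v): -196u - 392.
Outer (u): -1176.

Therefore ∬_D (14x - 14y) dx dy = -1176.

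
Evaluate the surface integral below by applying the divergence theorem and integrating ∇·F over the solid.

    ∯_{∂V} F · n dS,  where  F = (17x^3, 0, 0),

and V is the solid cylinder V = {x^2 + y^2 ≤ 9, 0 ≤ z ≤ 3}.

By the divergence theorem,

    ∯_{∂V} F · n dS = ∭_V (∇ · F) dV.

Compute the divergence:
    ∇ · F = ∂F_x/∂x + ∂F_y/∂y + ∂F_z/∂z = 51x^2 + 0 + 0 = 51x^2.

In cylindrical coordinates, x = r cos(θ), y = r sin(θ), z = z, dV = r dr dθ dz, with 0 ≤ r ≤ 3, 0 ≤ θ ≤ 2π, 0 ≤ z ≤ 3.

The integrand, after substitution and multiplying by the volume element, becomes (51r^2cos(θ)^2) · r, so

    ∭_V (∇·F) dV = ∫_0^{2π} ∫_0^{3} ∫_0^{3} (51r^2cos(θ)^2) · r dz dr dθ.

Inner (z from 0 to 3): 153r^3cos(θ)^2.
Middle (r from 0 to 3): 12393cos(θ)^2/4.
Outer (θ from 0 to 2π): 12393π/4.

Therefore ∯_{∂V} F · n dS = 12393π/4.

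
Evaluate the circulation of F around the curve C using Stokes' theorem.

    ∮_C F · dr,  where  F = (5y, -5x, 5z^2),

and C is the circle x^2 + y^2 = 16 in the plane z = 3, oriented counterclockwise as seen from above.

Let S be the flat disk x^2 + y^2 ≤ 16 in the plane z = 3, with upward unit normal n̂ = ẑ. By Stokes' theorem,

    ∮_C F · dr = ∬_S (∇ × F) · n̂ dS = ∬_D (curl F)_z dA,

where D is the disk x^2 + y^2 ≤ 16.

Compute the curl of F = (5y, -5x, 5z^2):
    (∇ × F)_x = ∂F_z/∂y - ∂F_y/∂z = 0,
    (∇ × F)_y = ∂F_x/∂z - ∂F_z/∂x = 0,
    (∇ × F)_z = ∂F_y/∂x - ∂F_x/∂y = -10.

On z = 3, (curl F)_z = -10.

Convert to polar (x = r cos θ, y = r sin θ, dA = r dr dθ); the integrand becomes -10, so

    ∬_D (curl F)_z dA = ∫_0^{2π} ∫_0^{4} (-10) · r dr dθ.

Inner (r from 0 to 4): -80.
Outer (θ from 0 to 2π): -160π.

Therefore ∮_C F · dr = -160π.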